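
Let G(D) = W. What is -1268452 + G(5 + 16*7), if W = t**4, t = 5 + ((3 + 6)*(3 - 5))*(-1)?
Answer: -988611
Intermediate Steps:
t = 23 (t = 5 + (9*(-2))*(-1) = 5 - 18*(-1) = 5 + 18 = 23)
W = 279841 (W = 23**4 = 279841)
G(D) = 279841
-1268452 + G(5 + 16*7) = -1268452 + 279841 = -988611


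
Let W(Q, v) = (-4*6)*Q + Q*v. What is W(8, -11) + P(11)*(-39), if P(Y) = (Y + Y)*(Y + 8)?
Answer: -16582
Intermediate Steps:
P(Y) = 2*Y*(8 + Y) (P(Y) = (2*Y)*(8 + Y) = 2*Y*(8 + Y))
W(Q, v) = -24*Q + Q*v
W(8, -11) + P(11)*(-39) = 8*(-24 - 11) + (2*11*(8 + 11))*(-39) = 8*(-35) + (2*11*19)*(-39) = -280 + 418*(-39) = -280 - 16302 = -16582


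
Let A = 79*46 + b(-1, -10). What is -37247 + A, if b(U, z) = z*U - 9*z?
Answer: -33513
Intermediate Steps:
b(U, z) = -9*z + U*z (b(U, z) = U*z - 9*z = -9*z + U*z)
A = 3734 (A = 79*46 - 10*(-9 - 1) = 3634 - 10*(-10) = 3634 + 100 = 3734)
-37247 + A = -37247 + 3734 = -33513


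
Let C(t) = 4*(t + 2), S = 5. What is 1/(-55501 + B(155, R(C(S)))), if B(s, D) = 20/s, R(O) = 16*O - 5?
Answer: -31/1720527 ≈ -1.8018e-5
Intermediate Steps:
C(t) = 8 + 4*t (C(t) = 4*(2 + t) = 8 + 4*t)
R(O) = -5 + 16*O
1/(-55501 + B(155, R(C(S)))) = 1/(-55501 + 20/155) = 1/(-55501 + 20*(1/155)) = 1/(-55501 + 4/31) = 1/(-1720527/31) = -31/1720527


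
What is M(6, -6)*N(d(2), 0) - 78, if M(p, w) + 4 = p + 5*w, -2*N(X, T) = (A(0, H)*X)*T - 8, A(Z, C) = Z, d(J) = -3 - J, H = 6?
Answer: -190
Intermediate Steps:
N(X, T) = 4 (N(X, T) = -((0*X)*T - 8)/2 = -(0*T - 8)/2 = -(0 - 8)/2 = -½*(-8) = 4)
M(p, w) = -4 + p + 5*w (M(p, w) = -4 + (p + 5*w) = -4 + p + 5*w)
M(6, -6)*N(d(2), 0) - 78 = (-4 + 6 + 5*(-6))*4 - 78 = (-4 + 6 - 30)*4 - 78 = -28*4 - 78 = -112 - 78 = -190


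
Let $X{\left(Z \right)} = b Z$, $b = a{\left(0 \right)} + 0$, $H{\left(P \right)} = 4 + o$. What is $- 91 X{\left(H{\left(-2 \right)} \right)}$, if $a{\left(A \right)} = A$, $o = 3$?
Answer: $0$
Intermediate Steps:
$H{\left(P \right)} = 7$ ($H{\left(P \right)} = 4 + 3 = 7$)
$b = 0$ ($b = 0 + 0 = 0$)
$X{\left(Z \right)} = 0$ ($X{\left(Z \right)} = 0 Z = 0$)
$- 91 X{\left(H{\left(-2 \right)} \right)} = \left(-91\right) 0 = 0$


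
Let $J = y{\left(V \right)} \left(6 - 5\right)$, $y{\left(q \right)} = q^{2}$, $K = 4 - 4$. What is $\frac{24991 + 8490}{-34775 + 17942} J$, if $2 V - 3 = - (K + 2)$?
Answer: $- \frac{33481}{67332} \approx -0.49725$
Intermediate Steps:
$K = 0$ ($K = 4 - 4 = 0$)
$V = \frac{1}{2}$ ($V = \frac{3}{2} + \frac{\left(-1\right) \left(0 + 2\right)}{2} = \frac{3}{2} + \frac{\left(-1\right) 2}{2} = \frac{3}{2} + \frac{1}{2} \left(-2\right) = \frac{3}{2} - 1 = \frac{1}{2} \approx 0.5$)
$J = \frac{1}{4}$ ($J = \frac{6 - 5}{4} = \frac{1}{4} \cdot 1 = \frac{1}{4} \approx 0.25$)
$\frac{24991 + 8490}{-34775 + 17942} J = \frac{24991 + 8490}{-34775 + 17942} \cdot \frac{1}{4} = \frac{33481}{-16833} \cdot \frac{1}{4} = 33481 \left(- \frac{1}{16833}\right) \frac{1}{4} = \left(- \frac{33481}{16833}\right) \frac{1}{4} = - \frac{33481}{67332}$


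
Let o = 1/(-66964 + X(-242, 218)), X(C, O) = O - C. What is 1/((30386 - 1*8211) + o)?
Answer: 66504/1474726199 ≈ 4.5096e-5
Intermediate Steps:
o = -1/66504 (o = 1/(-66964 + (218 - 1*(-242))) = 1/(-66964 + (218 + 242)) = 1/(-66964 + 460) = 1/(-66504) = -1/66504 ≈ -1.5037e-5)
1/((30386 - 1*8211) + o) = 1/((30386 - 1*8211) - 1/66504) = 1/((30386 - 8211) - 1/66504) = 1/(22175 - 1/66504) = 1/(1474726199/66504) = 66504/1474726199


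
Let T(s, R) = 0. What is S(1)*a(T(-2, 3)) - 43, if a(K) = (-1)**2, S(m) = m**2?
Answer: -42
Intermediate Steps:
a(K) = 1
S(1)*a(T(-2, 3)) - 43 = 1**2*1 - 43 = 1*1 - 43 = 1 - 43 = -42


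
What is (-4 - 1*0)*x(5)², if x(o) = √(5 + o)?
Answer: -40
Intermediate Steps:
(-4 - 1*0)*x(5)² = (-4 - 1*0)*(√(5 + 5))² = (-4 + 0)*(√10)² = -4*10 = -40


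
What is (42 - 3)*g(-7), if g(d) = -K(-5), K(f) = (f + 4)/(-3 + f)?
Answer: -39/8 ≈ -4.8750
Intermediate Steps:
K(f) = (4 + f)/(-3 + f)
g(d) = -⅛ (g(d) = -(4 - 5)/(-3 - 5) = -(-1)/(-8) = -(-1)*(-1)/8 = -1*⅛ = -⅛)
(42 - 3)*g(-7) = (42 - 3)*(-⅛) = 39*(-⅛) = -39/8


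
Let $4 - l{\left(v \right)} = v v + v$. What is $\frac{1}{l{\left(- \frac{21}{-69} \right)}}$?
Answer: $\frac{529}{1906} \approx 0.27754$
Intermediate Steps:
$l{\left(v \right)} = 4 - v - v^{2}$ ($l{\left(v \right)} = 4 - \left(v v + v\right) = 4 - \left(v^{2} + v\right) = 4 - \left(v + v^{2}\right) = 4 - v - v^{2}$)
$\frac{1}{l{\left(- \frac{21}{-69} \right)}} = \frac{1}{4 - - \frac{21}{-69} - \left(- \frac{21}{-69}\right)^{2}} = \frac{1}{4 - \left(-21\right) \left(- \frac{1}{69}\right) - \left(\left(-21\right) \left(- \frac{1}{69}\right)\right)^{2}} = \frac{1}{4 - \frac{7}{23} - \left(\frac{7}{23}\right)^{2}} = \frac{1}{4 - \frac{7}{23} - \frac{49}{529}} = \frac{1}{\frac{1906}{529}} = \frac{529}{1906}$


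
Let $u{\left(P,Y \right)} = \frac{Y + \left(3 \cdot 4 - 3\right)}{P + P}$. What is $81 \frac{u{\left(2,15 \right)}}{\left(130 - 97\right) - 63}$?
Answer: $- \frac{81}{5} \approx -16.2$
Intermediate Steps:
$u{\left(P,Y \right)} = \frac{9 + Y}{2 P}$ ($u{\left(P,Y \right)} = \frac{Y + \left(12 - 3\right)}{2 P} = \left(Y + 9\right) \frac{1}{2 P} = \left(9 + Y\right) \frac{1}{2 P} = \frac{9 + Y}{2 P}$)
$81 \frac{u{\left(2,15 \right)}}{\left(130 - 97\right) - 63} = 81 \frac{\frac{1}{2} \cdot \frac{1}{2} \left(9 + 15\right)}{\left(130 - 97\right) - 63} = 81 \frac{\frac{1}{2} \cdot \frac{1}{2} \cdot 24}{33 - 63} = 81 \frac{6}{-30} = 81 \cdot 6 \left(- \frac{1}{30}\right) = 81 \left(- \frac{1}{5}\right) = - \frac{81}{5}$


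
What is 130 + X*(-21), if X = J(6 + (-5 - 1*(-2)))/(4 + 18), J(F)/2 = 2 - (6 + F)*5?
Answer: 2333/11 ≈ 212.09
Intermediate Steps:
J(F) = -56 - 10*F (J(F) = 2*(2 - (6 + F)*5) = 2*(2 - (30 + 5*F)) = 2*(2 + (-30 - 5*F)) = 2*(-28 - 5*F) = -56 - 10*F)
X = -43/11 (X = (-56 - 10*(6 + (-5 - 1*(-2))))/(4 + 18) = (-56 - 10*(6 + (-5 + 2)))/22 = (-56 - 10*(6 - 3))/22 = (-56 - 10*3)/22 = (-56 - 30)/22 = (1/22)*(-86) = -43/11 ≈ -3.9091)
130 + X*(-21) = 130 - 43/11*(-21) = 130 + 903/11 = 2333/11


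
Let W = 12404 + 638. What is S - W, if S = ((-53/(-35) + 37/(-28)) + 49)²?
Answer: -208192431/19600 ≈ -10622.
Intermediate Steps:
W = 13042
S = 47430769/19600 (S = ((-53*(-1/35) + 37*(-1/28)) + 49)² = ((53/35 - 37/28) + 49)² = (27/140 + 49)² = (6887/140)² = 47430769/19600 ≈ 2419.9)
S - W = 47430769/19600 - 1*13042 = 47430769/19600 - 13042 = -208192431/19600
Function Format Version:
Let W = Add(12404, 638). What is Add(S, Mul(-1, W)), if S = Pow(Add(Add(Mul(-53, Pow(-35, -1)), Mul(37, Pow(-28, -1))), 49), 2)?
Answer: Rational(-208192431, 19600) ≈ -10622.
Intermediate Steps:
W = 13042
S = Rational(47430769, 19600) (S = Pow(Add(Add(Mul(-53, Rational(-1, 35)), Mul(37, Rational(-1, 28))), 49), 2) = Pow(Add(Add(Rational(53, 35), Rational(-37, 28)), 49), 2) = Pow(Add(Rational(27, 140), 49), 2) = Pow(Rational(6887, 140), 2) = Rational(47430769, 19600) ≈ 2419.9)
Add(S, Mul(-1, W)) = Add(Rational(47430769, 19600), Mul(-1, 13042)) = Add(Rational(47430769, 19600), -13042) = Rational(-208192431, 19600)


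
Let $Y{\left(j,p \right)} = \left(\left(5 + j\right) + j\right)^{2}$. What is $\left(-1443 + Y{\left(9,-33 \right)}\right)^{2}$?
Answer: $835396$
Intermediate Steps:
$Y{\left(j,p \right)} = \left(5 + 2 j\right)^{2}$
$\left(-1443 + Y{\left(9,-33 \right)}\right)^{2} = \left(-1443 + \left(5 + 2 \cdot 9\right)^{2}\right)^{2} = \left(-1443 + \left(5 + 18\right)^{2}\right)^{2} = \left(-1443 + 23^{2}\right)^{2} = \left(-1443 + 529\right)^{2} = \left(-914\right)^{2} = 835396$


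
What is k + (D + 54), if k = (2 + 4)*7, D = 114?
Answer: 210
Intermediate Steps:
k = 42 (k = 6*7 = 42)
k + (D + 54) = 42 + (114 + 54) = 42 + 168 = 210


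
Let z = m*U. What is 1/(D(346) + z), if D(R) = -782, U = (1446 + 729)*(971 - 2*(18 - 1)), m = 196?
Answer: 1/399442318 ≈ 2.5035e-9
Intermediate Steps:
U = 2037975 (U = 2175*(971 - 2*17) = 2175*(971 - 34) = 2175*937 = 2037975)
z = 399443100 (z = 196*2037975 = 399443100)
1/(D(346) + z) = 1/(-782 + 399443100) = 1/399442318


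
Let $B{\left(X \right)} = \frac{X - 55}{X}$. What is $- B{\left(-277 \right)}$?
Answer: $- \frac{332}{277} \approx -1.1986$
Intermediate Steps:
$B{\left(X \right)} = \frac{-55 + X}{X}$
$- B{\left(-277 \right)} = - \frac{-55 - 277}{-277} = - \frac{\left(-1\right) \left(-332\right)}{277} = \left(-1\right) \frac{332}{277} = - \frac{332}{277}$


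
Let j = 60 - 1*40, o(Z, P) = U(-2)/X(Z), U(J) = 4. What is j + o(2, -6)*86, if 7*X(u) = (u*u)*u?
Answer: 321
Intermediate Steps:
X(u) = u**3/7 (X(u) = ((u*u)*u)/7 = (u**2*u)/7 = u**3/7)
o(Z, P) = 28/Z**3 (o(Z, P) = 4/((Z**3/7)) = 4*(7/Z**3) = 28/Z**3)
j = 20 (j = 60 - 40 = 20)
j + o(2, -6)*86 = 20 + (28/2**3)*86 = 20 + (28*(1/8))*86 = 20 + (7/2)*86 = 20 + 301 = 321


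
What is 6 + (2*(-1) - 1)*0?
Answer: 6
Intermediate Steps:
6 + (2*(-1) - 1)*0 = 6 + (-2 - 1)*0 = 6 - 3*0 = 6 + 0 = 6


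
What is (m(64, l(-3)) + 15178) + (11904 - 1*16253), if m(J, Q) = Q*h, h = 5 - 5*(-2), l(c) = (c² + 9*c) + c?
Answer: 10514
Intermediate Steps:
l(c) = c² + 10*c
h = 15 (h = 5 + 10 = 15)
m(J, Q) = 15*Q (m(J, Q) = Q*15 = 15*Q)
(m(64, l(-3)) + 15178) + (11904 - 1*16253) = (15*(-3*(10 - 3)) + 15178) + (11904 - 1*16253) = (15*(-3*7) + 15178) + (11904 - 16253) = (15*(-21) + 15178) - 4349 = (-315 + 15178) - 4349 = 14863 - 4349 = 10514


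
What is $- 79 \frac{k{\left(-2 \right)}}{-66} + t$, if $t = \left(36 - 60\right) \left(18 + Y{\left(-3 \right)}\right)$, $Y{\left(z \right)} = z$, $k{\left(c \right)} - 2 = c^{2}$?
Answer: $- \frac{3881}{11} \approx -352.82$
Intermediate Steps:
$k{\left(c \right)} = 2 + c^{2}$
$t = -360$ ($t = \left(36 - 60\right) \left(18 - 3\right) = \left(-24\right) 15 = -360$)
$- 79 \frac{k{\left(-2 \right)}}{-66} + t = - 79 \frac{2 + \left(-2\right)^{2}}{-66} - 360 = - 79 \left(2 + 4\right) \left(- \frac{1}{66}\right) - 360 = - 79 \cdot 6 \left(- \frac{1}{66}\right) - 360 = \left(-79\right) \left(- \frac{1}{11}\right) - 360 = \frac{79}{11} - 360 = - \frac{3881}{11}$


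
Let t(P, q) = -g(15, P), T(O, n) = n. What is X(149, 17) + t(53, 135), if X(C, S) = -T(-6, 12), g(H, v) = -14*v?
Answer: 730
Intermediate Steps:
X(C, S) = -12 (X(C, S) = -1*12 = -12)
t(P, q) = 14*P (t(P, q) = -(-14)*P = 14*P)
X(149, 17) + t(53, 135) = -12 + 14*53 = -12 + 742 = 730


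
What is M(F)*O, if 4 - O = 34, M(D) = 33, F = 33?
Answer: -990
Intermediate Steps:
O = -30 (O = 4 - 1*34 = 4 - 34 = -30)
M(F)*O = 33*(-30) = -990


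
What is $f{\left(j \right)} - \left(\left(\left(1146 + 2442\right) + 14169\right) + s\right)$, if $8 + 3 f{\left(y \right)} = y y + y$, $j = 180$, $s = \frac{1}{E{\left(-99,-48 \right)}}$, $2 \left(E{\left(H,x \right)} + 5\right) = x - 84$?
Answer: $- \frac{1469626}{213} \approx -6899.7$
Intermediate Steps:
$E{\left(H,x \right)} = -47 + \frac{x}{2}$ ($E{\left(H,x \right)} = -5 + \frac{x - 84}{2} = -5 + \frac{-84 + x}{2} = -5 + \left(-42 + \frac{x}{2}\right) = -47 + \frac{x}{2}$)
$s = - \frac{1}{71}$ ($s = \frac{1}{-47 + \frac{1}{2} \left(-48\right)} = \frac{1}{-47 - 24} = \frac{1}{-71} = - \frac{1}{71} \approx -0.014085$)
$f{\left(y \right)} = - \frac{8}{3} + \frac{y}{3} + \frac{y^{2}}{3}$ ($f{\left(y \right)} = - \frac{8}{3} + \frac{y y + y}{3} = - \frac{8}{3} + \frac{y^{2} + y}{3} = - \frac{8}{3} + \frac{y + y^{2}}{3} = - \frac{8}{3} + \left(\frac{y}{3} + \frac{y^{2}}{3}\right) = - \frac{8}{3} + \frac{y}{3} + \frac{y^{2}}{3}$)
$f{\left(j \right)} - \left(\left(\left(1146 + 2442\right) + 14169\right) + s\right) = \left(- \frac{8}{3} + \frac{1}{3} \cdot 180 + \frac{180^{2}}{3}\right) - \left(\left(\left(1146 + 2442\right) + 14169\right) - \frac{1}{71}\right) = \left(- \frac{8}{3} + 60 + \frac{1}{3} \cdot 32400\right) - \left(\left(3588 + 14169\right) - \frac{1}{71}\right) = \left(- \frac{8}{3} + 60 + 10800\right) - \left(17757 - \frac{1}{71}\right) = \frac{32572}{3} - \frac{1260746}{71} = - \frac{1469626}{213}$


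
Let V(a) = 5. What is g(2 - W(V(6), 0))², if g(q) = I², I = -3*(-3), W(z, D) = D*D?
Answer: 6561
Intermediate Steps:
W(z, D) = D²
I = 9
g(q) = 81 (g(q) = 9² = 81)
g(2 - W(V(6), 0))² = 81² = 6561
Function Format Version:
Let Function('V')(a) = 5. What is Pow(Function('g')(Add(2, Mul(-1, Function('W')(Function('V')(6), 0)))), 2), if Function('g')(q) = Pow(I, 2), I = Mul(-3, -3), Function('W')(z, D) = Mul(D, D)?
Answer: 6561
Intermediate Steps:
Function('W')(z, D) = Pow(D, 2)
I = 9
Function('g')(q) = 81 (Function('g')(q) = Pow(9, 2) = 81)
Pow(Function('g')(Add(2, Mul(-1, Function('W')(Function('V')(6), 0)))), 2) = Pow(81, 2) = 6561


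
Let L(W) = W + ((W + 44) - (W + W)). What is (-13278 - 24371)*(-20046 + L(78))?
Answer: 753055298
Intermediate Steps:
L(W) = 44 (L(W) = W + ((44 + W) - 2*W) = W + (44 - W) = 44)
(-13278 - 24371)*(-20046 + L(78)) = (-13278 - 24371)*(-20046 + 44) = -37649*(-20002) = 753055298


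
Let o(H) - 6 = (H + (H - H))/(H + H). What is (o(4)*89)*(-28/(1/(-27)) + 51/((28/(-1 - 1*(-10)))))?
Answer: 25022439/56 ≈ 4.4683e+5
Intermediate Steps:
o(H) = 13/2 (o(H) = 6 + (H + (H - H))/(H + H) = 6 + (H + 0)/((2*H)) = 6 + H*(1/(2*H)) = 6 + ½ = 13/2)
(o(4)*89)*(-28/(1/(-27)) + 51/((28/(-1 - 1*(-10))))) = ((13/2)*89)*(-28/(1/(-27)) + 51/((28/(-1 - 1*(-10))))) = 1157*(-28/(-1/27) + 51/((28/(-1 + 10))))/2 = 1157*(-28*(-27) + 51/((28/9)))/2 = 1157*(756 + 51/((28*(⅑))))/2 = 1157*(756 + 51/(28/9))/2 = 1157*(756 + 51*(9/28))/2 = 1157*(756 + 459/28)/2 = (1157/2)*(21627/28) = 25022439/56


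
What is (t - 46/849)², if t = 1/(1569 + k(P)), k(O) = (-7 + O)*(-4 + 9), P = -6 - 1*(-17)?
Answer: 5219340025/1819965581721 ≈ 0.0028678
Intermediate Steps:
P = 11 (P = -6 + 17 = 11)
k(O) = -35 + 5*O (k(O) = (-7 + O)*5 = -35 + 5*O)
t = 1/1589 (t = 1/(1569 + (-35 + 5*11)) = 1/(1569 + (-35 + 55)) = 1/(1569 + 20) = 1/1589 ≈ 0.00062933)
(t - 46/849)² = (1/1589 - 46/849)² = (-72245/1349061)² = 5219340025/1819965581721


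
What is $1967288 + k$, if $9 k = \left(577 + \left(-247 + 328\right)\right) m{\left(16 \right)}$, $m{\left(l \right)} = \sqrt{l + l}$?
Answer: $1967288 + \frac{2632 \sqrt{2}}{9} \approx 1.9677 \cdot 10^{6}$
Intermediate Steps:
$m{\left(l \right)} = \sqrt{2} \sqrt{l}$ ($m{\left(l \right)} = \sqrt{2 l} = \sqrt{2} \sqrt{l}$)
$k = \frac{2632 \sqrt{2}}{9}$ ($k = \frac{\left(577 + \left(-247 + 328\right)\right) \sqrt{2} \sqrt{16}}{9} = \frac{\left(577 + 81\right) \sqrt{2} \cdot 4}{9} = \frac{658 \cdot 4 \sqrt{2}}{9} = \frac{2632 \sqrt{2}}{9} \approx 413.58$)
$1967288 + k = 1967288 + \frac{2632 \sqrt{2}}{9}$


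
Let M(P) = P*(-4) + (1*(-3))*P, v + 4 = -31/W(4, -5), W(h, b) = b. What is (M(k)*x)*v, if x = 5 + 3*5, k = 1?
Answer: -308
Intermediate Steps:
x = 20 (x = 5 + 15 = 20)
v = 11/5 (v = -4 - 31/(-5) = -4 - 31*(-⅕) = -4 + 31/5 = 11/5 ≈ 2.2000)
M(P) = -7*P (M(P) = -4*P - 3*P = -7*P)
(M(k)*x)*v = (-7*1*20)*(11/5) = -7*20*(11/5) = -140*11/5 = -308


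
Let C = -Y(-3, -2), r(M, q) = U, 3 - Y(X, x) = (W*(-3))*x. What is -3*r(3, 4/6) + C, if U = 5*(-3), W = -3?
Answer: 24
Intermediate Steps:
Y(X, x) = 3 - 9*x (Y(X, x) = 3 - (-3*(-3))*x = 3 - 9*x)
U = -15
r(M, q) = -15
C = -21 (C = -(3 - 9*(-2)) = -(3 + 18) = -1*21 = -21)
-3*r(3, 4/6) + C = -3*(-15) - 21 = 45 - 21 = 24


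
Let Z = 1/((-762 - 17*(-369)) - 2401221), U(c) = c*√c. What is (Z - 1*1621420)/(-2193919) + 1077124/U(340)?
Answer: 554921729743/750856241070 + 269281*√85/14450 ≈ 172.55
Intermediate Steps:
U(c) = c^(3/2)
Z = -1/2395710 (Z = 1/((-762 + 6273) - 2401221) = 1/(5511 - 2401221) = 1/(-2395710) = -1/2395710 ≈ -4.1741e-7)
(Z - 1*1621420)/(-2193919) + 1077124/U(340) = (-1/2395710 - 1*1621420)/(-2193919) + 1077124/(340^(3/2)) = (-1/2395710 - 1621420)*(-1/2193919) + 1077124/((680*√85)) = -3884452108201/2395710*(-1/2193919) + 1077124*(√85/57800) = 554921729743/750856241070 + 269281*√85/14450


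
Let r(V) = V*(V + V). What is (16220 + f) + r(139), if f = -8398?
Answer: 46464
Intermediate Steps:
r(V) = 2*V**2 (r(V) = V*(2*V) = 2*V**2)
(16220 + f) + r(139) = (16220 - 8398) + 2*139**2 = 7822 + 2*19321 = 7822 + 38642 = 46464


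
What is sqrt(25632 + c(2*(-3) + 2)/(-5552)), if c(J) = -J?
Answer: sqrt(12345293605)/694 ≈ 160.10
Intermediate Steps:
sqrt(25632 + c(2*(-3) + 2)/(-5552)) = sqrt(25632 - (2*(-3) + 2)/(-5552)) = sqrt(25632 - (-6 + 2)*(-1/5552)) = sqrt(25632 - 1*(-4)*(-1/5552)) = sqrt(25632 + 4*(-1/5552)) = sqrt(25632 - 1/1388) = sqrt(35577215/1388) = sqrt(12345293605)/694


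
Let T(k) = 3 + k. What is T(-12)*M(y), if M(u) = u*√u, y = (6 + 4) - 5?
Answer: -45*√5 ≈ -100.62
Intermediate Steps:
y = 5 (y = 10 - 5 = 5)
M(u) = u^(3/2)
T(-12)*M(y) = (3 - 12)*5^(3/2) = -45*√5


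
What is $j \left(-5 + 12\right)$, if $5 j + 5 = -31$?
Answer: $- \frac{252}{5} \approx -50.4$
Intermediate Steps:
$j = - \frac{36}{5}$ ($j = -1 + \frac{1}{5} \left(-31\right) = -1 - \frac{31}{5} = - \frac{36}{5} \approx -7.2$)
$j \left(-5 + 12\right) = - \frac{36 \left(-5 + 12\right)}{5} = \left(- \frac{36}{5}\right) 7 = - \frac{252}{5}$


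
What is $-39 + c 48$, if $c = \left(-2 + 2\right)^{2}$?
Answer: $-39$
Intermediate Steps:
$c = 0$ ($c = 0^{2} = 0$)
$-39 + c 48 = -39 + 0 \cdot 48 = -39 + 0 = -39$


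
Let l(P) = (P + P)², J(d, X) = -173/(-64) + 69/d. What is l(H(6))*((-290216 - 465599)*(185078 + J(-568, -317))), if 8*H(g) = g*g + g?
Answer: -280319477231739645/18176 ≈ -1.5423e+13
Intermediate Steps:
J(d, X) = 173/64 + 69/d (J(d, X) = -173*(-1/64) + 69/d = 173/64 + 69/d)
H(g) = g/8 + g²/8 (H(g) = (g*g + g)/8 = (g² + g)/8 = (g + g²)/8 = g/8 + g²/8)
l(P) = 4*P² (l(P) = (2*P)² = 4*P²)
l(H(6))*((-290216 - 465599)*(185078 + J(-568, -317))) = (4*((⅛)*6*(1 + 6))²)*((-290216 - 465599)*(185078 + (173/64 + 69/(-568)))) = (4*((⅛)*6*7)²)*(-755815*(185078 + (173/64 + 69*(-1/568)))) = (4*(21/4)²)*(-755815*(185078 + (173/64 - 69/568))) = (4*(441/16))*(-755815*(185078 + 11731/4544)) = 441*(-755815*841006163/4544)/4 = (441/4)*(-635645073087845/4544) = -280319477231739645/18176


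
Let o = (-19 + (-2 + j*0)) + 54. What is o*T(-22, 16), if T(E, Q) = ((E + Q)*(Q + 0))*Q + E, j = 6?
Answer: -51414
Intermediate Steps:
T(E, Q) = E + Q²*(E + Q) (T(E, Q) = ((E + Q)*Q)*Q + E = (Q*(E + Q))*Q + E = Q²*(E + Q) + E = E + Q²*(E + Q))
o = 33 (o = (-19 + (-2 + 6*0)) + 54 = (-19 + (-2 + 0)) + 54 = (-19 - 2) + 54 = -21 + 54 = 33)
o*T(-22, 16) = 33*(-22 + 16³ - 22*16²) = 33*(-22 + 4096 - 22*256) = 33*(-22 + 4096 - 5632) = 33*(-1558) = -51414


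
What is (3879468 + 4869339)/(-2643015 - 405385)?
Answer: -8748807/3048400 ≈ -2.8700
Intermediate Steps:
(3879468 + 4869339)/(-2643015 - 405385) = 8748807/(-3048400) = 8748807*(-1/3048400) = -8748807/3048400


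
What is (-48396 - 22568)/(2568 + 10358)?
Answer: -35482/6463 ≈ -5.4900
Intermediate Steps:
(-48396 - 22568)/(2568 + 10358) = -70964/12926 = -70964*1/12926 = -35482/6463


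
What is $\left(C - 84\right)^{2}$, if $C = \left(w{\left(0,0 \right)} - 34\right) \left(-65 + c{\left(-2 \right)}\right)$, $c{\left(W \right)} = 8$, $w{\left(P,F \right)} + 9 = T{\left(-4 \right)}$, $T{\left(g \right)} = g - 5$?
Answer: $8294400$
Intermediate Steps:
$T{\left(g \right)} = -5 + g$
$w{\left(P,F \right)} = -18$ ($w{\left(P,F \right)} = -9 - 9 = -18$)
$C = 2964$ ($C = \left(-18 - 34\right) \left(-65 + 8\right) = \left(-52\right) \left(-57\right) = 2964$)
$\left(C - 84\right)^{2} = \left(2964 - 84\right)^{2} = 2880^{2} = 8294400$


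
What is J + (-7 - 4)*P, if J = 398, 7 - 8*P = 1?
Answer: 1559/4 ≈ 389.75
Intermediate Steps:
P = ¾ (P = 7/8 - ⅛*1 = 7/8 - ⅛ = ¾ ≈ 0.75000)
J + (-7 - 4)*P = 398 + (-7 - 4)*(¾) = 398 - 11*¾ = 398 - 33/4 = 1559/4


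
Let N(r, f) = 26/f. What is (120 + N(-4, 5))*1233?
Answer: 771858/5 ≈ 1.5437e+5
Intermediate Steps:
(120 + N(-4, 5))*1233 = (120 + 26/5)*1233 = (626/5)*1233 = 771858/5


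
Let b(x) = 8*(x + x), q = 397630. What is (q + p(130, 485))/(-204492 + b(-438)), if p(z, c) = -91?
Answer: -44171/23500 ≈ -1.8796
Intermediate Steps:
b(x) = 16*x (b(x) = 8*(2*x) = 16*x)
(q + p(130, 485))/(-204492 + b(-438)) = (397630 - 91)/(-204492 + 16*(-438)) = 397539/(-204492 - 7008) = 397539/(-211500) = 397539*(-1/211500) = -44171/23500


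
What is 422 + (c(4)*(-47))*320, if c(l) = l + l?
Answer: -119898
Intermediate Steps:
c(l) = 2*l
422 + (c(4)*(-47))*320 = 422 + ((2*4)*(-47))*320 = 422 + (8*(-47))*320 = 422 - 376*320 = 422 - 120320 = -119898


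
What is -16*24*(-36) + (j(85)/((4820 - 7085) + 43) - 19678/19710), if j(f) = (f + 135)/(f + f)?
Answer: 233899484422/16921035 ≈ 13823.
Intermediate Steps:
j(f) = (135 + f)/(2*f) (j(f) = (135 + f)/((2*f)) = (135 + f)*(1/(2*f)) = (135 + f)/(2*f))
-16*24*(-36) + (j(85)/((4820 - 7085) + 43) - 19678/19710) = -16*24*(-36) + (((½)*(135 + 85)/85)/((4820 - 7085) + 43) - 19678/19710) = -384*(-36) + (((½)*(1/85)*220)/(-2265 + 43) - 19678*1/19710) = 13824 + ((22/17)/(-2222) - 9839/9855) = 13824 + ((22/17)*(-1/2222) - 9839/9855) = 13824 + (-1/1717 - 9839/9855) = 13824 - 16903418/16921035 = 233899484422/16921035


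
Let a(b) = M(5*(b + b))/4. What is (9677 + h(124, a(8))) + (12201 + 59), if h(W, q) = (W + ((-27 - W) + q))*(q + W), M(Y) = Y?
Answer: 20929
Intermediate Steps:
a(b) = 5*b/2 (a(b) = (5*(b + b))/4 = (5*(2*b))*(¼) = (10*b)*(¼) = 5*b/2)
h(W, q) = (-27 + q)*(W + q) (h(W, q) = (W + (-27 + q - W))*(W + q) = (-27 + q)*(W + q))
(9677 + h(124, a(8))) + (12201 + 59) = (9677 + (((5/2)*8)² - 27*124 - 135*8/2 + 124*((5/2)*8))) + (12201 + 59) = (9677 + (20² - 3348 - 27*20 + 124*20)) + 12260 = (9677 + (400 - 3348 - 540 + 2480)) + 12260 = (9677 - 1008) + 12260 = 8669 + 12260 = 20929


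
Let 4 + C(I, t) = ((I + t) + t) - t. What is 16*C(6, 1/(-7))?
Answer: 208/7 ≈ 29.714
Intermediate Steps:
C(I, t) = -4 + I + t (C(I, t) = -4 + (((I + t) + t) - t) = -4 + ((I + 2*t) - t) = -4 + (I + t) = -4 + I + t)
16*C(6, 1/(-7)) = 16*(-4 + 6 + 1/(-7)) = 16*(-4 + 6 - 1/7) = 16*(13/7) = 208/7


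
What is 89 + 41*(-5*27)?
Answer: -5446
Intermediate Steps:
89 + 41*(-5*27) = 89 + 41*(-135) = 89 - 5535 = -5446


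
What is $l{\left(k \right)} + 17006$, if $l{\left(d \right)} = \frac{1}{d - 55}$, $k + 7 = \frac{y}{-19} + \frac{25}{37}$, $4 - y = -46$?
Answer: $\frac{764606063}{44961} \approx 17006.0$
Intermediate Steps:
$y = 50$ ($y = 4 - -46 = 4 + 46 = 50$)
$k = - \frac{6296}{703}$ ($k = -7 + \left(\frac{50}{-19} + \frac{25}{37}\right) = -7 + \left(50 \left(- \frac{1}{19}\right) + 25 \cdot \frac{1}{37}\right) = -7 + \left(- \frac{50}{19} + \frac{25}{37}\right) = -7 - \frac{1375}{703} = - \frac{6296}{703} \approx -8.9559$)
$l{\left(d \right)} = \frac{1}{-55 + d}$
$l{\left(k \right)} + 17006 = \frac{1}{-55 - \frac{6296}{703}} + 17006 = \frac{1}{- \frac{44961}{703}} + 17006 = - \frac{703}{44961} + 17006 = \frac{764606063}{44961}$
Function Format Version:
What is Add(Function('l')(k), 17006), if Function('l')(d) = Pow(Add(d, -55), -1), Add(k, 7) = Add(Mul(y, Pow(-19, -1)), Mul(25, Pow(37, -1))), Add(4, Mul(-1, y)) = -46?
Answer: Rational(764606063, 44961) ≈ 17006.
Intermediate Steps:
y = 50 (y = Add(4, Mul(-1, -46)) = Add(4, 46) = 50)
k = Rational(-6296, 703) (k = Add(-7, Add(Mul(50, Pow(-19, -1)), Mul(25, Pow(37, -1)))) = Add(-7, Add(Mul(50, Rational(-1, 19)), Mul(25, Rational(1, 37)))) = Add(-7, Add(Rational(-50, 19), Rational(25, 37))) = Add(-7, Rational(-1375, 703)) = Rational(-6296, 703) ≈ -8.9559)
Function('l')(d) = Pow(Add(-55, d), -1)
Add(Function('l')(k), 17006) = Add(Pow(Add(-55, Rational(-6296, 703)), -1), 17006) = Add(Pow(Rational(-44961, 703), -1), 17006) = Add(Rational(-703, 44961), 17006) = Rational(764606063, 44961)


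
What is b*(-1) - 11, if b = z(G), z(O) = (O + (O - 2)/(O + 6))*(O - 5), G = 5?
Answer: -11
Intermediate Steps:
z(O) = (-5 + O)*(O + (-2 + O)/(6 + O)) (z(O) = (O + (-2 + O)/(6 + O))*(-5 + O) = (-5 + O)*(O + (-2 + O)/(6 + O)))
b = 0 (b = (10 + 5³ - 37*5 + 2*5²)/(6 + 5) = (10 + 125 - 185 + 2*25)/11 = (10 + 125 - 185 + 50)/11 = (1/11)*0 = 0)
b*(-1) - 11 = 0*(-1) - 11 = 0 - 11 = -11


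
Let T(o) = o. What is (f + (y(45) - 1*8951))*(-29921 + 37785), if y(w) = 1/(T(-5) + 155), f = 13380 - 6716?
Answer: -1348868668/75 ≈ -1.7985e+7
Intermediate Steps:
f = 6664
y(w) = 1/150 (y(w) = 1/(-5 + 155) = 1/150)
(f + (y(45) - 1*8951))*(-29921 + 37785) = (6664 + (1/150 - 1*8951))*(-29921 + 37785) = (6664 + (1/150 - 8951))*7864 = (6664 - 1342649/150)*7864 = -343049/150*7864 = -1348868668/75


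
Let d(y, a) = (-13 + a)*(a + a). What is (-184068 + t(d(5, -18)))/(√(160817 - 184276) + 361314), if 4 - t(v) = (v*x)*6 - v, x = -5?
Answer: -54004880952/130547830055 + 149468*I*√23459/130547830055 ≈ -0.41368 + 0.00017536*I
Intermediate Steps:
d(y, a) = 2*a*(-13 + a) (d(y, a) = (-13 + a)*(2*a) = 2*a*(-13 + a))
t(v) = 4 + 31*v (t(v) = 4 - ((v*(-5))*6 - v) = 4 - (-5*v*6 - v) = 4 - (-30*v - v) = 4 - (-31)*v = 4 + 31*v)
(-184068 + t(d(5, -18)))/(√(160817 - 184276) + 361314) = (-184068 + (4 + 31*(2*(-18)*(-13 - 18))))/(√(160817 - 184276) + 361314) = (-184068 + (4 + 31*(2*(-18)*(-31))))/(√(-23459) + 361314) = (-184068 + (4 + 31*1116))/(I*√23459 + 361314) = (-184068 + (4 + 34596))/(361314 + I*√23459) = (-184068 + 34600)/(361314 + I*√23459) = -149468/(361314 + I*√23459)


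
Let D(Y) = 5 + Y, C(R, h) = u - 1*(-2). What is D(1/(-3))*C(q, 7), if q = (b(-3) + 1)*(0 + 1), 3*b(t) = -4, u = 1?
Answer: 14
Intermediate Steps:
b(t) = -4/3 (b(t) = (1/3)*(-4) = -4/3)
q = -1/3 (q = (-4/3 + 1)*(0 + 1) = -1/3*1 = -1/3 ≈ -0.33333)
C(R, h) = 3 (C(R, h) = 1 - 1*(-2) = 1 + 2 = 3)
D(1/(-3))*C(q, 7) = (5 + 1/(-3))*3 = (5 - 1/3)*3 = (14/3)*3 = 14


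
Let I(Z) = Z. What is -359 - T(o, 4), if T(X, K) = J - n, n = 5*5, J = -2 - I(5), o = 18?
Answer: -327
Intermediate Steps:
J = -7 (J = -2 - 1*5 = -2 - 5 = -7)
n = 25
T(X, K) = -32 (T(X, K) = -7 - 1*25 = -7 - 25 = -32)
-359 - T(o, 4) = -359 - 1*(-32) = -359 + 32 = -327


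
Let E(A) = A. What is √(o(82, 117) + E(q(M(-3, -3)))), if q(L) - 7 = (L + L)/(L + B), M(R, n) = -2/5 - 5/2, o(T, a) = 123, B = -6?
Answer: 6*√28747/89 ≈ 11.430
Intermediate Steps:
M(R, n) = -29/10 (M(R, n) = -2*⅕ - 5*½ = -⅖ - 5/2 = -29/10)
q(L) = 7 + 2*L/(-6 + L) (q(L) = 7 + (L + L)/(L - 6) = 7 + (2*L)/(-6 + L) = 7 + 2*L/(-6 + L))
√(o(82, 117) + E(q(M(-3, -3)))) = √(123 + 3*(-14 + 3*(-29/10))/(-6 - 29/10)) = √(123 + 3*(-14 - 87/10)/(-89/10)) = √(123 + 3*(-10/89)*(-227/10)) = √(123 + 681/89) = √(11628/89) = 6*√28747/89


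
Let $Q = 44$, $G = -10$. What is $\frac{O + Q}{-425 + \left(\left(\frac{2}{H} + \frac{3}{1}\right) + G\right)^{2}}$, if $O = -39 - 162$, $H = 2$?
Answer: $\frac{157}{389} \approx 0.4036$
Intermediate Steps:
$O = -201$ ($O = -39 - 162 = -201$)
$\frac{O + Q}{-425 + \left(\left(\frac{2}{H} + \frac{3}{1}\right) + G\right)^{2}} = \frac{-201 + 44}{-425 + \left(\left(\frac{2}{2} + \frac{3}{1}\right) - 10\right)^{2}} = - \frac{157}{-425 + \left(\left(2 \cdot \frac{1}{2} + 3 \cdot 1\right) - 10\right)^{2}} = - \frac{157}{-425 + \left(\left(1 + 3\right) - 10\right)^{2}} = - \frac{157}{-425 + \left(4 - 10\right)^{2}} = - \frac{157}{-425 + \left(-6\right)^{2}} = - \frac{157}{-425 + 36} = - \frac{157}{-389} = \left(-157\right) \left(- \frac{1}{389}\right) = \frac{157}{389}$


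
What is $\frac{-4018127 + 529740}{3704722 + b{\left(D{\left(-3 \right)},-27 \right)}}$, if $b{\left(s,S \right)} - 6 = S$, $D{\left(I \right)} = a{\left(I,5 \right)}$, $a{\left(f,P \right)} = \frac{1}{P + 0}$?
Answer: $- \frac{498341}{529243} \approx -0.94161$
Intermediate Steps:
$a{\left(f,P \right)} = \frac{1}{P}$
$D{\left(I \right)} = \frac{1}{5}$
$b{\left(s,S \right)} = 6 + S$
$\frac{-4018127 + 529740}{3704722 + b{\left(D{\left(-3 \right)},-27 \right)}} = \frac{-4018127 + 529740}{3704722 + \left(6 - 27\right)} = - \frac{3488387}{3704722 - 21} = - \frac{3488387}{3704701} = \left(-3488387\right) \frac{1}{3704701} = - \frac{498341}{529243}$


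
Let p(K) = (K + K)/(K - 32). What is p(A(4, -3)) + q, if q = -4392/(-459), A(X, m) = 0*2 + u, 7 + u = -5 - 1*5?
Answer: 25646/2499 ≈ 10.263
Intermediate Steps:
u = -17 (u = -7 + (-5 - 1*5) = -7 + (-5 - 5) = -7 - 10 = -17)
A(X, m) = -17 (A(X, m) = 0*2 - 17 = 0 - 17 = -17)
p(K) = 2*K/(-32 + K) (p(K) = (2*K)/(-32 + K) = 2*K/(-32 + K))
q = 488/51 (q = -4392*(-1/459) = 488/51 ≈ 9.5686)
p(A(4, -3)) + q = 2*(-17)/(-32 - 17) + 488/51 = 2*(-17)/(-49) + 488/51 = 2*(-17)*(-1/49) + 488/51 = 34/49 + 488/51 = 25646/2499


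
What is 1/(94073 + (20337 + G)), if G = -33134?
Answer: 1/81276 ≈ 1.2304e-5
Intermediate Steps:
1/(94073 + (20337 + G)) = 1/(94073 + (20337 - 33134)) = 1/(94073 - 12797) = 1/81276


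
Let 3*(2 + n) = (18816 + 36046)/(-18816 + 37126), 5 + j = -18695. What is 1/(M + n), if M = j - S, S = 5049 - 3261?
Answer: -27465/562730419 ≈ -4.8807e-5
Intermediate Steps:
S = 1788
j = -18700 (j = -5 - 18695 = -18700)
n = -27499/27465 (n = -2 + ((18816 + 36046)/(-18816 + 37126))/3 = -2 + (54862/18310)/3 = -2 + (54862*(1/18310))/3 = -2 + (⅓)*(27431/9155) = -2 + 27431/27465 = -27499/27465 ≈ -1.0012)
M = -20488 (M = -18700 - 1*1788 = -18700 - 1788 = -20488)
1/(M + n) = 1/(-20488 - 27499/27465) = 1/(-562730419/27465) = -27465/562730419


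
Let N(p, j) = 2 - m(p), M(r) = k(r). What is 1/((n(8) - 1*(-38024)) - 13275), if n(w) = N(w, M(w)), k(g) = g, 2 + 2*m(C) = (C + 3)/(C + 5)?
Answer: 26/643541 ≈ 4.0401e-5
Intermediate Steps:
m(C) = -1 + (3 + C)/(2*(5 + C)) (m(C) = -1 + ((C + 3)/(C + 5))/2 = -1 + ((3 + C)/(5 + C))/2 = -1 + (3 + C)/(2*(5 + C)))
M(r) = r
N(p, j) = 2 - (-7 - p)/(2*(5 + p))
n(w) = (27 + 5*w)/(2*(5 + w))
1/((n(8) - 1*(-38024)) - 13275) = 1/(((27 + 5*8)/(2*(5 + 8)) - 1*(-38024)) - 13275) = 1/(((½)*(27 + 40)/13 + 38024) - 13275) = 1/(((½)*(1/13)*67 + 38024) - 13275) = 1/((67/26 + 38024) - 13275) = 1/(988691/26 - 13275) = 1/(643541/26) = 26/643541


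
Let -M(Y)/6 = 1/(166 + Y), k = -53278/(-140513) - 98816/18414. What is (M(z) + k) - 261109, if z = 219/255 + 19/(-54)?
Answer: -258172484100184740199/988734656675997 ≈ -2.6111e+5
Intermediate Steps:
k = -6451935758/1293703191 (k = -53278*(-1/140513) - 98816*1/18414 = 53278/140513 - 49408/9207 = -6451935758/1293703191 ≈ -4.9872)
z = 2327/4590 (z = 219*(1/255) + 19*(-1/54) = 73/85 - 19/54 = 2327/4590 ≈ 0.50697)
M(Y) = -6/(166 + Y)
(M(z) + k) - 261109 = (-6/(166 + 2327/4590) - 6451935758/1293703191) - 261109 = (-6/764267/4590 - 6451935758/1293703191) - 261109 = (-6*4590/764267 - 6451935758/1293703191) - 261109 = (-27540/764267 - 6451935758/1293703191) - 261109 = -4966630171839526/988734656675997 - 261109 = -258172484100184740199/988734656675997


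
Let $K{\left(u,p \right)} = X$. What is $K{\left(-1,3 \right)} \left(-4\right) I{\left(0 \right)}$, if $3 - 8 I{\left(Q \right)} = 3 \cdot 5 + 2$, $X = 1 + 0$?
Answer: $7$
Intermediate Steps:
$X = 1$
$K{\left(u,p \right)} = 1$
$I{\left(Q \right)} = - \frac{7}{4}$ ($I{\left(Q \right)} = \frac{3}{8} - \frac{3 \cdot 5 + 2}{8} = \frac{3}{8} - \frac{15 + 2}{8} = \frac{3}{8} - \frac{17}{8} = - \frac{7}{4}$)
$K{\left(-1,3 \right)} \left(-4\right) I{\left(0 \right)} = 1 \left(-4\right) \left(- \frac{7}{4}\right) = \left(-4\right) \left(- \frac{7}{4}\right) = 7$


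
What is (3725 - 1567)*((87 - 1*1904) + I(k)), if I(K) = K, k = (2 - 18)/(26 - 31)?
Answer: -19570902/5 ≈ -3.9142e+6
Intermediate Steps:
k = 16/5 (k = -16/(-5) = -16*(-⅕) = 16/5 ≈ 3.2000)
(3725 - 1567)*((87 - 1*1904) + I(k)) = (3725 - 1567)*((87 - 1*1904) + 16/5) = 2158*((87 - 1904) + 16/5) = 2158*(-1817 + 16/5) = 2158*(-9069/5) = -19570902/5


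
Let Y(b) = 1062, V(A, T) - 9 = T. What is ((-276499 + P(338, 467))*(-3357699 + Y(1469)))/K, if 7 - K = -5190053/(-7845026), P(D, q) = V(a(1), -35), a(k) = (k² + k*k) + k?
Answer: 2427235475749777350/16575043 ≈ 1.4644e+11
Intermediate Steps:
a(k) = k + 2*k² (a(k) = (k² + k²) + k = 2*k² + k = k + 2*k²)
V(A, T) = 9 + T
P(D, q) = -26 (P(D, q) = 9 - 35 = -26)
K = 49725129/7845026 (K = 7 - (-5190053)/(-7845026) = 7 - (-5190053)*(-1)/7845026 = 7 - 1*5190053/7845026 = 7 - 5190053/7845026 = 49725129/7845026 ≈ 6.3384)
((-276499 + P(338, 467))*(-3357699 + Y(1469)))/K = ((-276499 - 26)*(-3357699 + 1062))/(49725129/7845026) = -276525*(-3356637)*(7845026/49725129) = 928194046425*(7845026/49725129) = 2427235475749777350/16575043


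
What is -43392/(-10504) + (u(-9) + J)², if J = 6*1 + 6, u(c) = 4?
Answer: 341552/1313 ≈ 260.13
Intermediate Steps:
J = 12 (J = 6 + 6 = 12)
-43392/(-10504) + (u(-9) + J)² = -43392/(-10504) + (4 + 12)² = -43392*(-1/10504) + 16² = 5424/1313 + 256 = 341552/1313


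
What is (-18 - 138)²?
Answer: 24336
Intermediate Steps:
(-18 - 138)² = (-156)² = 24336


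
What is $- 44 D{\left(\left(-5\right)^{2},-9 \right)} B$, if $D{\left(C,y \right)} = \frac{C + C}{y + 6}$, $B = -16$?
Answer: $- \frac{35200}{3} \approx -11733.0$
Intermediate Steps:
$D{\left(C,y \right)} = \frac{2 C}{6 + y}$
$- 44 D{\left(\left(-5\right)^{2},-9 \right)} B = - 44 \frac{2 \left(-5\right)^{2}}{6 - 9} \left(-16\right) = - 44 \cdot 2 \cdot 25 \frac{1}{-3} \left(-16\right) = - 44 \cdot 2 \cdot 25 \left(- \frac{1}{3}\right) \left(-16\right) = \left(-44\right) \left(- \frac{50}{3}\right) \left(-16\right) = \frac{2200}{3} \left(-16\right) = - \frac{35200}{3}$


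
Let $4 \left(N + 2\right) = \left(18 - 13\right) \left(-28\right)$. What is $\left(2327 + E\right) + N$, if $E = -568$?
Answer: $1722$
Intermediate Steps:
$N = -37$ ($N = -2 + \frac{\left(18 - 13\right) \left(-28\right)}{4} = -2 + \frac{5 \left(-28\right)}{4} = -2 + \frac{1}{4} \left(-140\right) = -2 - 35 = -37$)
$\left(2327 + E\right) + N = \left(2327 - 568\right) - 37 = 1759 - 37 = 1722$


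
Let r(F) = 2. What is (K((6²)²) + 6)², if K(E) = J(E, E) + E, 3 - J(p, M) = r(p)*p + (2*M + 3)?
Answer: 15069924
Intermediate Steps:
J(p, M) = -2*M - 2*p (J(p, M) = 3 - (2*p + (2*M + 3)) = 3 - (2*p + (3 + 2*M)) = 3 - (3 + 2*M + 2*p) = 3 + (-3 - 2*M - 2*p) = -2*M - 2*p)
K(E) = -3*E (K(E) = (-2*E - 2*E) + E = -4*E + E = -3*E)
(K((6²)²) + 6)² = (-3*(6²)² + 6)² = (-3*36² + 6)² = (-3*1296 + 6)² = (-3888 + 6)² = (-3882)² = 15069924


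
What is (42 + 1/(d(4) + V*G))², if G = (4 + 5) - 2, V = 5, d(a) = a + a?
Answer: 3265249/1849 ≈ 1766.0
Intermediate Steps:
d(a) = 2*a
G = 7 (G = 9 - 2 = 7)
(42 + 1/(d(4) + V*G))² = (42 + 1/(2*4 + 5*7))² = (42 + 1/(8 + 35))² = (42 + 1/43)² = (1807/43)² = 3265249/1849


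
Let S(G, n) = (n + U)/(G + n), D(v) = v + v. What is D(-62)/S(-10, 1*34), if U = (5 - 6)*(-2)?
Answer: -248/3 ≈ -82.667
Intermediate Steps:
D(v) = 2*v
U = 2 (U = -1*(-2) = 2)
S(G, n) = (2 + n)/(G + n) (S(G, n) = (n + 2)/(G + n) = (2 + n)/(G + n))
D(-62)/S(-10, 1*34) = (2*(-62))/(((2 + 1*34)/(-10 + 1*34))) = -124*(-10 + 34)/(2 + 34) = -124/(36/24) = -124/((1/24)*36) = -124/3/2 = -124*2/3 = -248/3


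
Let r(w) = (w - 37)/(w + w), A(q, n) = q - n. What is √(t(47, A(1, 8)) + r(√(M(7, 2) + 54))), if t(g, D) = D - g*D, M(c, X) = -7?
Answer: √(2849610 - 3478*√47)/94 ≈ 17.883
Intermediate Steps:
t(g, D) = D - D*g
r(w) = (-37 + w)/(2*w) (r(w) = (-37 + w)/((2*w)) = (-37 + w)*(1/(2*w)) = (-37 + w)/(2*w))
√(t(47, A(1, 8)) + r(√(M(7, 2) + 54))) = √((1 - 1*8)*(1 - 1*47) + (-37 + √(-7 + 54))/(2*(√(-7 + 54)))) = √((1 - 8)*(1 - 47) + (-37 + √47)/(2*(√47))) = √(-7*(-46) + (√47/47)*(-37 + √47)/2) = √(322 + √47*(-37 + √47)/94)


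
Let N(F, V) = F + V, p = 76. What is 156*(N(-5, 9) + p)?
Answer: 12480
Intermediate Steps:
156*(N(-5, 9) + p) = 156*((-5 + 9) + 76) = 156*(4 + 76) = 156*80 = 12480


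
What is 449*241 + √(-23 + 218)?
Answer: 108209 + √195 ≈ 1.0822e+5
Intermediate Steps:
449*241 + √(-23 + 218) = 108209 + √195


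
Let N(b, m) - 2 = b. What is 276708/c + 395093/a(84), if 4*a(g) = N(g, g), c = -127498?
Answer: 50367618092/2741207 ≈ 18374.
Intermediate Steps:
N(b, m) = 2 + b
a(g) = ½ + g/4 (a(g) = (2 + g)/4 = ½ + g/4)
276708/c + 395093/a(84) = 276708/(-127498) + 395093/(½ + (¼)*84) = 276708*(-1/127498) + 395093/(½ + 21) = -138354/63749 + 395093/(43/2) = -138354/63749 + 395093*(2/43) = -138354/63749 + 790186/43 = 50367618092/2741207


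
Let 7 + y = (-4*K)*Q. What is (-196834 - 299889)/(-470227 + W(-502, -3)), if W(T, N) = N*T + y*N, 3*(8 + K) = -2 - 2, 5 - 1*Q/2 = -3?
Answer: 29219/27676 ≈ 1.0558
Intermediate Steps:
Q = 16 (Q = 10 - 2*(-3) = 10 + 6 = 16)
K = -28/3 (K = -8 + (-2 - 2)/3 = -8 + (1/3)*(-4) = -8 - 4/3 = -28/3 ≈ -9.3333)
y = 1771/3 (y = -7 - 4*(-28/3)*16 = -7 + (112/3)*16 = -7 + 1792/3 = 1771/3 ≈ 590.33)
W(T, N) = 1771*N/3 + N*T (W(T, N) = N*T + 1771*N/3 = 1771*N/3 + N*T)
(-196834 - 299889)/(-470227 + W(-502, -3)) = (-196834 - 299889)/(-470227 + (1/3)*(-3)*(1771 + 3*(-502))) = -496723/(-470227 + (1/3)*(-3)*(1771 - 1506)) = -496723/(-470227 + (1/3)*(-3)*265) = -496723/(-470227 - 265) = -496723/(-470492) = -496723*(-1/470492) = 29219/27676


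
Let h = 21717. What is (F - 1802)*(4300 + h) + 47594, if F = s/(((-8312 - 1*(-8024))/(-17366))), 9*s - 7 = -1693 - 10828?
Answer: -1443840513947/648 ≈ -2.2282e+9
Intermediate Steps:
s = -12514/9 (s = 7/9 + (-1693 - 10828)/9 = 7/9 + (1/9)*(-12521) = 7/9 - 12521/9 = -12514/9 ≈ -1390.4)
F = -54329531/648 (F = -12514*(-17366/(-8312 - 1*(-8024)))/9 = -12514*(-17366/(-8312 + 8024))/9 = -12514/(9*((-288*(-1/17366)))) = -12514/(9*144/8683) = -12514/9*8683/144 = -54329531/648 ≈ -83842.)
(F - 1802)*(4300 + h) + 47594 = (-54329531/648 - 1802)*(4300 + 21717) + 47594 = -55497227/648*26017 + 47594 = -1443871354859/648 + 47594 = -1443840513947/648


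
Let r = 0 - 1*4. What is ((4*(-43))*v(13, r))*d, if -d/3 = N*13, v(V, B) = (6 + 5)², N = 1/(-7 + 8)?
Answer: 811668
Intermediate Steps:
N = 1 (N = 1/1 = 1)
r = -4 (r = 0 - 4 = -4)
v(V, B) = 121 (v(V, B) = 11² = 121)
d = -39 (d = -3*13 = -39)
((4*(-43))*v(13, r))*d = ((4*(-43))*121)*(-39) = -172*121*(-39) = -20812*(-39) = 811668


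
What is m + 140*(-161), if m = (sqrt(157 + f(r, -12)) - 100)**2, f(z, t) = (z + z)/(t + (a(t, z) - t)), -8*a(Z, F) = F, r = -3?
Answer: -22540 + (100 - sqrt(141))**2 ≈ -14774.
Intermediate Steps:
a(Z, F) = -F/8
f(z, t) = -16 (f(z, t) = (z + z)/(t + (-z/8 - t)) = (2*z)/(t + (-t - z/8)) = (2*z)/((-z/8)) = (2*z)*(-8/z) = -16)
m = (-100 + sqrt(141))**2 (m = (sqrt(157 - 16) - 100)**2 = (sqrt(141) - 100)**2 = (-100 + sqrt(141))**2 ≈ 7766.1)
m + 140*(-161) = (100 - sqrt(141))**2 + 140*(-161) = (100 - sqrt(141))**2 - 22540 = -22540 + (100 - sqrt(141))**2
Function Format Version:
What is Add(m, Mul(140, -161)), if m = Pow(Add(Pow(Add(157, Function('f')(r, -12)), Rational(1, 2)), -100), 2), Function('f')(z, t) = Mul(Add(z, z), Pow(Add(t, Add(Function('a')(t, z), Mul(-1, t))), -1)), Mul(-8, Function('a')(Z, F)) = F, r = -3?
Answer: Add(-22540, Pow(Add(100, Mul(-1, Pow(141, Rational(1, 2)))), 2)) ≈ -14774.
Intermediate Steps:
Function('a')(Z, F) = Mul(Rational(-1, 8), F)
Function('f')(z, t) = -16 (Function('f')(z, t) = Mul(Add(z, z), Pow(Add(t, Add(Mul(Rational(-1, 8), z), Mul(-1, t))), -1)) = Mul(Mul(2, z), Pow(Add(t, Add(Mul(-1, t), Mul(Rational(-1, 8), z))), -1)) = Mul(Mul(2, z), Pow(Mul(Rational(-1, 8), z), -1)) = Mul(Mul(2, z), Mul(-8, Pow(z, -1))) = -16)
m = Pow(Add(-100, Pow(141, Rational(1, 2))), 2) (m = Pow(Add(Pow(Add(157, -16), Rational(1, 2)), -100), 2) = Pow(Add(Pow(141, Rational(1, 2)), -100), 2) = Pow(Add(-100, Pow(141, Rational(1, 2))), 2) ≈ 7766.1)
Add(m, Mul(140, -161)) = Add(Pow(Add(100, Mul(-1, Pow(141, Rational(1, 2)))), 2), Mul(140, -161)) = Add(Pow(Add(100, Mul(-1, Pow(141, Rational(1, 2)))), 2), -22540) = Add(-22540, Pow(Add(100, Mul(-1, Pow(141, Rational(1, 2)))), 2))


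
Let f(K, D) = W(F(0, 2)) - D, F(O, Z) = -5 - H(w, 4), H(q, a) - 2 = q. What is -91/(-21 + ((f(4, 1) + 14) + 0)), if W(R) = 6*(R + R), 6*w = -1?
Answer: 91/90 ≈ 1.0111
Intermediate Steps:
w = -⅙ (w = (⅙)*(-1) = -⅙ ≈ -0.16667)
H(q, a) = 2 + q
F(O, Z) = -41/6 (F(O, Z) = -5 - (2 - ⅙) = -5 - 1*11/6 = -5 - 11/6 = -41/6)
W(R) = 12*R (W(R) = 6*(2*R) = 12*R)
f(K, D) = -82 - D (f(K, D) = 12*(-41/6) - D = -82 - D)
-91/(-21 + ((f(4, 1) + 14) + 0)) = -91/(-21 + (((-82 - 1*1) + 14) + 0)) = -91/(-21 + (((-82 - 1) + 14) + 0)) = -91/(-21 + ((-83 + 14) + 0)) = -91/(-21 + (-69 + 0)) = -91/(-21 - 69) = -91/(-90) = -1/90*(-91) = 91/90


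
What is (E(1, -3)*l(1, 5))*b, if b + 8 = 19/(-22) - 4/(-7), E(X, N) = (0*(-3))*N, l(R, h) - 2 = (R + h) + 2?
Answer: 0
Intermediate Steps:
l(R, h) = 4 + R + h (l(R, h) = 2 + ((R + h) + 2) = 2 + (2 + R + h) = 4 + R + h)
E(X, N) = 0 (E(X, N) = 0*N = 0)
b = -1277/154 (b = -8 + (19/(-22) - 4/(-7)) = -8 + (19*(-1/22) - 4*(-1/7)) = -8 + (-19/22 + 4/7) = -8 - 45/154 = -1277/154 ≈ -8.2922)
(E(1, -3)*l(1, 5))*b = (0*(4 + 1 + 5))*(-1277/154) = (0*10)*(-1277/154) = 0*(-1277/154) = 0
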